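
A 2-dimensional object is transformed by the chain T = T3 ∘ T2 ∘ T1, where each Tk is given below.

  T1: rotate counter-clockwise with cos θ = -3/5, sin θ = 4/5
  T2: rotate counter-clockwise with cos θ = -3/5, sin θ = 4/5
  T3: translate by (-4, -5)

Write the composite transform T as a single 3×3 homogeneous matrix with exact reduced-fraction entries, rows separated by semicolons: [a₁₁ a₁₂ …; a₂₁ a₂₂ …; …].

T = [-7/25 24/25 -4; -24/25 -7/25 -5; 0 0 1]

T1 = [-3/5 -4/5 0; 4/5 -3/5 0; 0 0 1]
T2·T1 = [-7/25 24/25 0; -24/25 -7/25 0; 0 0 1]
T3·…·T1 = [-7/25 24/25 -4; -24/25 -7/25 -5; 0 0 1]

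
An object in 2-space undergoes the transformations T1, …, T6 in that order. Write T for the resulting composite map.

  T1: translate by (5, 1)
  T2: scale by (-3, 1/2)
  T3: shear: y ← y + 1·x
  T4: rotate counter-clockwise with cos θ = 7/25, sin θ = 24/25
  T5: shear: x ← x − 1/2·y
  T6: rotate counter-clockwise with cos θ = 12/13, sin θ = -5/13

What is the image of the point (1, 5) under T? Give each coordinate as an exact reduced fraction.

T1 translate by (5, 1): (1, 5) → (6, 6)
T2 scale by (-3, 1/2): (6, 6) → (-18, 3)
T3 shear: y ← y + 1·x: (-18, 3) → (-18, -15)
T4 rotate counter-clockwise with cos θ = 7/25, sin θ = 24/25: (-18, -15) → (234/25, -537/25)
T5 shear: x ← x − 1/2·y: (234/25, -537/25) → (201/10, -537/25)
T6 rotate counter-clockwise with cos θ = 12/13, sin θ = -5/13: (201/10, -537/25) → (669/65, -17913/650)

T(p) = (669/65, -17913/650)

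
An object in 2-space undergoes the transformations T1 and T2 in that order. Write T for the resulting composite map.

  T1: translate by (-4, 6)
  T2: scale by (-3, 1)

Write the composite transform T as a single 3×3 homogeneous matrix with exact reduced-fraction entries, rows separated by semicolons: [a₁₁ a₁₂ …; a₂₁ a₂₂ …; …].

T = [-3 0 12; 0 1 6; 0 0 1]

T1 = [1 0 -4; 0 1 6; 0 0 1]
T2·T1 = [-3 0 12; 0 1 6; 0 0 1]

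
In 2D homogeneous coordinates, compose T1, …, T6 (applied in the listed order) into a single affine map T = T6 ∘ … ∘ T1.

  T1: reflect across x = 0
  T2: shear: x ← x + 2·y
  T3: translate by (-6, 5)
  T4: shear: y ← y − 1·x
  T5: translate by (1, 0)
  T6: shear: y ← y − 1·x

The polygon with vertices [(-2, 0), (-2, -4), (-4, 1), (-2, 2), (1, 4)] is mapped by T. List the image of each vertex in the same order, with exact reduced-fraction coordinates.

T1 reflect across x = 0: (-2, 0) → (2, 0); (-2, -4) → (2, -4); (-4, 1) → (4, 1); (-2, 2) → (2, 2); (1, 4) → (-1, 4)
T2 shear: x ← x + 2·y: (2, 0) → (2, 0); (2, -4) → (-6, -4); (4, 1) → (6, 1); (2, 2) → (6, 2); (-1, 4) → (7, 4)
T3 translate by (-6, 5): (2, 0) → (-4, 5); (-6, -4) → (-12, 1); (6, 1) → (0, 6); (6, 2) → (0, 7); (7, 4) → (1, 9)
T4 shear: y ← y − 1·x: (-4, 5) → (-4, 9); (-12, 1) → (-12, 13); (0, 6) → (0, 6); (0, 7) → (0, 7); (1, 9) → (1, 8)
T5 translate by (1, 0): (-4, 9) → (-3, 9); (-12, 13) → (-11, 13); (0, 6) → (1, 6); (0, 7) → (1, 7); (1, 8) → (2, 8)
T6 shear: y ← y − 1·x: (-3, 9) → (-3, 12); (-11, 13) → (-11, 24); (1, 6) → (1, 5); (1, 7) → (1, 6); (2, 8) → (2, 6)

image vertices: (-3, 12), (-11, 24), (1, 5), (1, 6), (2, 6)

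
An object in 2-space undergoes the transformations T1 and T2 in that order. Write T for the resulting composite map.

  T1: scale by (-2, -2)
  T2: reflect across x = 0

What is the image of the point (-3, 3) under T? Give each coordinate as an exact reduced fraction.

T(p) = (-6, -6)

T1 scale by (-2, -2): (-3, 3) → (6, -6)
T2 reflect across x = 0: (6, -6) → (-6, -6)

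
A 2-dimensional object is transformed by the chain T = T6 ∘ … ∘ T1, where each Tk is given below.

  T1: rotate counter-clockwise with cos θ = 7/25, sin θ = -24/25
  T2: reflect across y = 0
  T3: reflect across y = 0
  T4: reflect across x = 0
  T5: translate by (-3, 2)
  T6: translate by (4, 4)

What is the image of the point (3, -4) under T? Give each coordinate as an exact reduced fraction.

T1 rotate counter-clockwise with cos θ = 7/25, sin θ = -24/25: (3, -4) → (-3, -4)
T2 reflect across y = 0: (-3, -4) → (-3, 4)
T3 reflect across y = 0: (-3, 4) → (-3, -4)
T4 reflect across x = 0: (-3, -4) → (3, -4)
T5 translate by (-3, 2): (3, -4) → (0, -2)
T6 translate by (4, 4): (0, -2) → (4, 2)

T(p) = (4, 2)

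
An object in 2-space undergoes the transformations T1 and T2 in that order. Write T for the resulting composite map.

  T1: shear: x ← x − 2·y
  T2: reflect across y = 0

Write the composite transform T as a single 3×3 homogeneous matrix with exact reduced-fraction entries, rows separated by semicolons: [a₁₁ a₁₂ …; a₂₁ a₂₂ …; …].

T = [1 -2 0; 0 -1 0; 0 0 1]

T1 = [1 -2 0; 0 1 0; 0 0 1]
T2·T1 = [1 -2 0; 0 -1 0; 0 0 1]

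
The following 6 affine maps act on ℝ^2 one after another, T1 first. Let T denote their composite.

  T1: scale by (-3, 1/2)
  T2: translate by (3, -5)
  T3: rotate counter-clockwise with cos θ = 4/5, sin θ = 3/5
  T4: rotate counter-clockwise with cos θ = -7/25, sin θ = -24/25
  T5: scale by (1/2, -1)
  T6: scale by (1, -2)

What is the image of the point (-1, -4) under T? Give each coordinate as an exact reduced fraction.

T(p) = (-111/50, -404/25)

T1 scale by (-3, 1/2): (-1, -4) → (3, -2)
T2 translate by (3, -5): (3, -2) → (6, -7)
T3 rotate counter-clockwise with cos θ = 4/5, sin θ = 3/5: (6, -7) → (9, -2)
T4 rotate counter-clockwise with cos θ = -7/25, sin θ = -24/25: (9, -2) → (-111/25, -202/25)
T5 scale by (1/2, -1): (-111/25, -202/25) → (-111/50, 202/25)
T6 scale by (1, -2): (-111/50, 202/25) → (-111/50, -404/25)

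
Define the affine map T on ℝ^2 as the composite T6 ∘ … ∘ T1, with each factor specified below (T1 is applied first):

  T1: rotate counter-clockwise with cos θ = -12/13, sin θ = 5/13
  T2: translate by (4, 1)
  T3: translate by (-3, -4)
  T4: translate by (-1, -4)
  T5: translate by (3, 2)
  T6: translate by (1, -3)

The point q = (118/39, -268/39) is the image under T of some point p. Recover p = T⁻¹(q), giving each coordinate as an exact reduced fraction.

p = (4/3, -2/3)

T1 = [-12/13 -5/13 0; 5/13 -12/13 0; 0 0 1]
T2·T1 = [-12/13 -5/13 4; 5/13 -12/13 1; 0 0 1]
T3·…·T1 = [-12/13 -5/13 1; 5/13 -12/13 -3; 0 0 1]
T4·…·T1 = [-12/13 -5/13 0; 5/13 -12/13 -7; 0 0 1]
T5·…·T1 = [-12/13 -5/13 3; 5/13 -12/13 -5; 0 0 1]
T6·…·T1 = [-12/13 -5/13 4; 5/13 -12/13 -8; 0 0 1]
det M = 1; M⁻¹ = [-12/13 5/13 88/13; -5/13 -12/13 -76/13; 0 0 1]
M⁻¹ · (118/39, -268/39)ᵀ = (4/3, -2/3)ᵀ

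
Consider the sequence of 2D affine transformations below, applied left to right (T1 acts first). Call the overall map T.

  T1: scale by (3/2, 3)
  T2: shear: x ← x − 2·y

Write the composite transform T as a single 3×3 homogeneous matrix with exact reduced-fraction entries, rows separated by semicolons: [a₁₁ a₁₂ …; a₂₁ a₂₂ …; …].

T1 = [3/2 0 0; 0 3 0; 0 0 1]
T2·T1 = [3/2 -6 0; 0 3 0; 0 0 1]

T = [3/2 -6 0; 0 3 0; 0 0 1]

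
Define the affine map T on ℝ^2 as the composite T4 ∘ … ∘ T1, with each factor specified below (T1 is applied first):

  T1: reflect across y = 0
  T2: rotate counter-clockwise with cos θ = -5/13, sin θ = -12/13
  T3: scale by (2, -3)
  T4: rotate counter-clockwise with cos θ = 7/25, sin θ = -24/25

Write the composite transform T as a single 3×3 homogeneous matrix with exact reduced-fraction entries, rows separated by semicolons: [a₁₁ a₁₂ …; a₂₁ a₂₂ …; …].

T1 = [1 0 0; 0 -1 0; 0 0 1]
T2·T1 = [-5/13 -12/13 0; -12/13 5/13 0; 0 0 1]
T3·…·T1 = [-10/13 -24/13 0; 36/13 -15/13 0; 0 0 1]
T4·…·T1 = [794/325 -528/325 0; 492/325 471/325 0; 0 0 1]

T = [794/325 -528/325 0; 492/325 471/325 0; 0 0 1]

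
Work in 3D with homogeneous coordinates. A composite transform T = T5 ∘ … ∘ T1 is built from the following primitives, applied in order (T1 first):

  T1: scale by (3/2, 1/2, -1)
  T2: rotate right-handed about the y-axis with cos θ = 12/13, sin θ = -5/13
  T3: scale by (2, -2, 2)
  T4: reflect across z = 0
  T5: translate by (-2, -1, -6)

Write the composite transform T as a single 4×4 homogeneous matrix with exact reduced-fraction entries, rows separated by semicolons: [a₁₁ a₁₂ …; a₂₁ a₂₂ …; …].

T = [36/13 0 10/13 -2; 0 -1 0 -1; -15/13 0 24/13 -6; 0 0 0 1]

T1 = [3/2 0 0 0; 0 1/2 0 0; 0 0 -1 0; 0 0 0 1]
T2·T1 = [18/13 0 5/13 0; 0 1/2 0 0; 15/26 0 -12/13 0; 0 0 0 1]
T3·…·T1 = [36/13 0 10/13 0; 0 -1 0 0; 15/13 0 -24/13 0; 0 0 0 1]
T4·…·T1 = [36/13 0 10/13 0; 0 -1 0 0; -15/13 0 24/13 0; 0 0 0 1]
T5·…·T1 = [36/13 0 10/13 -2; 0 -1 0 -1; -15/13 0 24/13 -6; 0 0 0 1]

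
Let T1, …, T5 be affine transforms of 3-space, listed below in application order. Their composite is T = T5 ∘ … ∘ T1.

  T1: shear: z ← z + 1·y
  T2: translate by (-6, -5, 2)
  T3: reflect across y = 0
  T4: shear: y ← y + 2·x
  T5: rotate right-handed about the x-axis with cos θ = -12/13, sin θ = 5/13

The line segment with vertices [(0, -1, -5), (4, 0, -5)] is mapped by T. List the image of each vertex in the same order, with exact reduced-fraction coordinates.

T1 shear: z ← z + 1·y: (0, -1, -5) → (0, -1, -6); (4, 0, -5) → (4, 0, -5)
T2 translate by (-6, -5, 2): (0, -1, -6) → (-6, -6, -4); (4, 0, -5) → (-2, -5, -3)
T3 reflect across y = 0: (-6, -6, -4) → (-6, 6, -4); (-2, -5, -3) → (-2, 5, -3)
T4 shear: y ← y + 2·x: (-6, 6, -4) → (-6, -6, -4); (-2, 5, -3) → (-2, 1, -3)
T5 rotate right-handed about the x-axis with cos θ = -12/13, sin θ = 5/13: (-6, -6, -4) → (-6, 92/13, 18/13); (-2, 1, -3) → (-2, 3/13, 41/13)

image vertices: (-6, 92/13, 18/13), (-2, 3/13, 41/13)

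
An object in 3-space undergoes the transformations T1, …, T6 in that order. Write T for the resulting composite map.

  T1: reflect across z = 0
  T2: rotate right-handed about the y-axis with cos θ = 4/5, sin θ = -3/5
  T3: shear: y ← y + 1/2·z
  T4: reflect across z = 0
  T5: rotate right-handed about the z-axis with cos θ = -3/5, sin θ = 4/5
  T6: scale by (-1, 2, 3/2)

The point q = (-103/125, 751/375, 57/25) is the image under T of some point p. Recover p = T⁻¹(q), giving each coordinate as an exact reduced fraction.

T1 = [1 0 0 0; 0 1 0 0; 0 0 -1 0; 0 0 0 1]
T2·T1 = [4/5 0 3/5 0; 0 1 0 0; 3/5 0 -4/5 0; 0 0 0 1]
T3·…·T1 = [4/5 0 3/5 0; 3/10 1 -2/5 0; 3/5 0 -4/5 0; 0 0 0 1]
T4·…·T1 = [4/5 0 3/5 0; 3/10 1 -2/5 0; -3/5 0 4/5 0; 0 0 0 1]
T5·…·T1 = [-18/25 -4/5 -1/25 0; 23/50 -3/5 18/25 0; -3/5 0 4/5 0; 0 0 0 1]
T6·…·T1 = [18/25 4/5 1/25 0; 23/25 -6/5 36/25 0; -9/10 0 6/5 0; 0 0 0 1]
det M = -3; M⁻¹ = [12/25 8/25 -2/5 0; 4/5 -3/10 1/3 0; 9/25 6/25 8/15 0; 0 0 0 1]
M⁻¹ · (-103/125, 751/375, 57/25)ᵀ = (-2/3, -1/2, 7/5)ᵀ

p = (-2/3, -1/2, 7/5)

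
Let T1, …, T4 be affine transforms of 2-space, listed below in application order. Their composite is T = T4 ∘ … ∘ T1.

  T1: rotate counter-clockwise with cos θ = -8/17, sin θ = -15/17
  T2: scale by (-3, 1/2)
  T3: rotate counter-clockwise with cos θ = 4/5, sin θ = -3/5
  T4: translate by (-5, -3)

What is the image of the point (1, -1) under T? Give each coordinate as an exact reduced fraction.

T(p) = (-319/170, -28/5)

T1 rotate counter-clockwise with cos θ = -8/17, sin θ = -15/17: (1, -1) → (-23/17, -7/17)
T2 scale by (-3, 1/2): (-23/17, -7/17) → (69/17, -7/34)
T3 rotate counter-clockwise with cos θ = 4/5, sin θ = -3/5: (69/17, -7/34) → (531/170, -13/5)
T4 translate by (-5, -3): (531/170, -13/5) → (-319/170, -28/5)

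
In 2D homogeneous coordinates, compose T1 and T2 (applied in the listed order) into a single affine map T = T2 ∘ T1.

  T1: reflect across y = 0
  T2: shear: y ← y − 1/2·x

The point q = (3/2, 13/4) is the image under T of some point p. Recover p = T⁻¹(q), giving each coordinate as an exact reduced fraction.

p = (3/2, -4)

T1 = [1 0 0; 0 -1 0; 0 0 1]
T2·T1 = [1 0 0; -1/2 -1 0; 0 0 1]
det M = -1; M⁻¹ = [1 0 0; -1/2 -1 0; 0 0 1]
M⁻¹ · (3/2, 13/4)ᵀ = (3/2, -4)ᵀ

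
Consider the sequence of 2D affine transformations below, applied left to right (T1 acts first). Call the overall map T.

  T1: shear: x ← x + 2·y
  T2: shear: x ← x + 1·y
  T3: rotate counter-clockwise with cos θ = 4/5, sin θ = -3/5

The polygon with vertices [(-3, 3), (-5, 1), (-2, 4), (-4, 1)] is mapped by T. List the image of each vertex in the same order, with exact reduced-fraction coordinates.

image vertices: (33/5, -6/5), (-1, 2), (52/5, -14/5), (-1/5, 7/5)

T1 shear: x ← x + 2·y: (-3, 3) → (3, 3); (-5, 1) → (-3, 1); (-2, 4) → (6, 4); (-4, 1) → (-2, 1)
T2 shear: x ← x + 1·y: (3, 3) → (6, 3); (-3, 1) → (-2, 1); (6, 4) → (10, 4); (-2, 1) → (-1, 1)
T3 rotate counter-clockwise with cos θ = 4/5, sin θ = -3/5: (6, 3) → (33/5, -6/5); (-2, 1) → (-1, 2); (10, 4) → (52/5, -14/5); (-1, 1) → (-1/5, 7/5)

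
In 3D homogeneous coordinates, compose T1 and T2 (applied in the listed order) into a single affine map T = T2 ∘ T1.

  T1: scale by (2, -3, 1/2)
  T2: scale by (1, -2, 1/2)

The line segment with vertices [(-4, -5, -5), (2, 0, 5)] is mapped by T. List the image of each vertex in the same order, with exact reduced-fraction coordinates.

T1 scale by (2, -3, 1/2): (-4, -5, -5) → (-8, 15, -5/2); (2, 0, 5) → (4, 0, 5/2)
T2 scale by (1, -2, 1/2): (-8, 15, -5/2) → (-8, -30, -5/4); (4, 0, 5/2) → (4, 0, 5/4)

image vertices: (-8, -30, -5/4), (4, 0, 5/4)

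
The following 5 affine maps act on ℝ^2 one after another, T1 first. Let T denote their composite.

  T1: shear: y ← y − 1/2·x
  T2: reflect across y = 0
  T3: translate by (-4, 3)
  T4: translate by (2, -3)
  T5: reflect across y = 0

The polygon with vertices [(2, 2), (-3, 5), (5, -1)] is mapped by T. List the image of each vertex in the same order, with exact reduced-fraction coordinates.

image vertices: (0, 1), (-5, 13/2), (3, -7/2)

T1 shear: y ← y − 1/2·x: (2, 2) → (2, 1); (-3, 5) → (-3, 13/2); (5, -1) → (5, -7/2)
T2 reflect across y = 0: (2, 1) → (2, -1); (-3, 13/2) → (-3, -13/2); (5, -7/2) → (5, 7/2)
T3 translate by (-4, 3): (2, -1) → (-2, 2); (-3, -13/2) → (-7, -7/2); (5, 7/2) → (1, 13/2)
T4 translate by (2, -3): (-2, 2) → (0, -1); (-7, -7/2) → (-5, -13/2); (1, 13/2) → (3, 7/2)
T5 reflect across y = 0: (0, -1) → (0, 1); (-5, -13/2) → (-5, 13/2); (3, 7/2) → (3, -7/2)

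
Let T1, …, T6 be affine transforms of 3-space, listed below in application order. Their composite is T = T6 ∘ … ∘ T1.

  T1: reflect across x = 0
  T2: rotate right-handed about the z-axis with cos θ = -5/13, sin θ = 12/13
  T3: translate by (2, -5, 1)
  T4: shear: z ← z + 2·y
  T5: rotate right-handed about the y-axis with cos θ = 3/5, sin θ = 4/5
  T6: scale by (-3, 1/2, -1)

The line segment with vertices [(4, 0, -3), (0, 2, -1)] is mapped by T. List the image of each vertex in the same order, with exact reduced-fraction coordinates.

T1 reflect across x = 0: (4, 0, -3) → (-4, 0, -3); (0, 2, -1) → (0, 2, -1)
T2 rotate right-handed about the z-axis with cos θ = -5/13, sin θ = 12/13: (-4, 0, -3) → (20/13, -48/13, -3); (0, 2, -1) → (-24/13, -10/13, -1)
T3 translate by (2, -5, 1): (20/13, -48/13, -3) → (46/13, -113/13, -2); (-24/13, -10/13, -1) → (2/13, -75/13, 0)
T4 shear: z ← z + 2·y: (46/13, -113/13, -2) → (46/13, -113/13, -252/13); (2/13, -75/13, 0) → (2/13, -75/13, -150/13)
T5 rotate right-handed about the y-axis with cos θ = 3/5, sin θ = 4/5: (46/13, -113/13, -252/13) → (-174/13, -113/13, -188/13); (2/13, -75/13, -150/13) → (-594/65, -75/13, -458/65)
T6 scale by (-3, 1/2, -1): (-174/13, -113/13, -188/13) → (522/13, -113/26, 188/13); (-594/65, -75/13, -458/65) → (1782/65, -75/26, 458/65)

image vertices: (522/13, -113/26, 188/13), (1782/65, -75/26, 458/65)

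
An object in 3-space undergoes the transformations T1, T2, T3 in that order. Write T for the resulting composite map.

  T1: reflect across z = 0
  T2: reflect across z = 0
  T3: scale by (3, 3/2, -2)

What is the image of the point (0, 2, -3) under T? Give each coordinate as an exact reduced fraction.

T1 reflect across z = 0: (0, 2, -3) → (0, 2, 3)
T2 reflect across z = 0: (0, 2, 3) → (0, 2, -3)
T3 scale by (3, 3/2, -2): (0, 2, -3) → (0, 3, 6)

T(p) = (0, 3, 6)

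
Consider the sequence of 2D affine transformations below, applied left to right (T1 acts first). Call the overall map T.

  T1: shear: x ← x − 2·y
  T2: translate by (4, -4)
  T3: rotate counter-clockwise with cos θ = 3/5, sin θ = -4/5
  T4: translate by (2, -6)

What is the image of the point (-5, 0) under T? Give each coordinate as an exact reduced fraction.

T(p) = (-9/5, -38/5)

T1 shear: x ← x − 2·y: (-5, 0) → (-5, 0)
T2 translate by (4, -4): (-5, 0) → (-1, -4)
T3 rotate counter-clockwise with cos θ = 3/5, sin θ = -4/5: (-1, -4) → (-19/5, -8/5)
T4 translate by (2, -6): (-19/5, -8/5) → (-9/5, -38/5)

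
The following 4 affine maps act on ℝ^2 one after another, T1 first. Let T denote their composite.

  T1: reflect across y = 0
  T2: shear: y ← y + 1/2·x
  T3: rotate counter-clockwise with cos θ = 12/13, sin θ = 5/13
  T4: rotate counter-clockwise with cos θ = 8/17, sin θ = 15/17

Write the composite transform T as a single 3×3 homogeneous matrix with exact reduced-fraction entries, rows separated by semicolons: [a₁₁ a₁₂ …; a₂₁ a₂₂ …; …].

T1 = [1 0 0; 0 -1 0; 0 0 1]
T2·T1 = [1 0 0; 1/2 -1 0; 0 0 1]
T3·…·T1 = [19/26 5/13 0; 11/13 -12/13 0; 0 0 1]
T4·…·T1 = [-89/221 220/221 0; 461/442 -21/221 0; 0 0 1]

T = [-89/221 220/221 0; 461/442 -21/221 0; 0 0 1]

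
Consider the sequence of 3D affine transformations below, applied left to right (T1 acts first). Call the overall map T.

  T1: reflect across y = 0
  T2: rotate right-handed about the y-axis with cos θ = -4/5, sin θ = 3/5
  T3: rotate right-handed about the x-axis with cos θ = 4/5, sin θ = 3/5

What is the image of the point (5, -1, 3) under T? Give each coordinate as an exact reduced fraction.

T1 reflect across y = 0: (5, -1, 3) → (5, 1, 3)
T2 rotate right-handed about the y-axis with cos θ = -4/5, sin θ = 3/5: (5, 1, 3) → (-11/5, 1, -27/5)
T3 rotate right-handed about the x-axis with cos θ = 4/5, sin θ = 3/5: (-11/5, 1, -27/5) → (-11/5, 101/25, -93/25)

T(p) = (-11/5, 101/25, -93/25)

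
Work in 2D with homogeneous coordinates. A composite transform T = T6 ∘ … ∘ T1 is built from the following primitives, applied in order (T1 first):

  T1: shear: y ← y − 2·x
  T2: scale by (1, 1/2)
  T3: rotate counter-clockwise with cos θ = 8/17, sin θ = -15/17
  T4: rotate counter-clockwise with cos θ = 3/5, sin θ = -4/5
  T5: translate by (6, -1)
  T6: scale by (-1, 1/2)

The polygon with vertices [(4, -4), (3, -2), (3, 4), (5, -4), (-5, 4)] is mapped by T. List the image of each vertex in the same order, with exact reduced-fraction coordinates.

image vertices: (96/85, -177/170), (-94/85, -86/85), (-65/17, -28/17), (209/85, -109/85), (-1229/85, 24/85)

T1 shear: y ← y − 2·x: (4, -4) → (4, -12); (3, -2) → (3, -8); (3, 4) → (3, -2); (5, -4) → (5, -14); (-5, 4) → (-5, 14)
T2 scale by (1, 1/2): (4, -12) → (4, -6); (3, -8) → (3, -4); (3, -2) → (3, -1); (5, -14) → (5, -7); (-5, 14) → (-5, 7)
T3 rotate counter-clockwise with cos θ = 8/17, sin θ = -15/17: (4, -6) → (-58/17, -108/17); (3, -4) → (-36/17, -77/17); (3, -1) → (9/17, -53/17); (5, -7) → (-65/17, -131/17); (-5, 7) → (65/17, 131/17)
T4 rotate counter-clockwise with cos θ = 3/5, sin θ = -4/5: (-58/17, -108/17) → (-606/85, -92/85); (-36/17, -77/17) → (-416/85, -87/85); (9/17, -53/17) → (-37/17, -39/17); (-65/17, -131/17) → (-719/85, -133/85); (65/17, 131/17) → (719/85, 133/85)
T5 translate by (6, -1): (-606/85, -92/85) → (-96/85, -177/85); (-416/85, -87/85) → (94/85, -172/85); (-37/17, -39/17) → (65/17, -56/17); (-719/85, -133/85) → (-209/85, -218/85); (719/85, 133/85) → (1229/85, 48/85)
T6 scale by (-1, 1/2): (-96/85, -177/85) → (96/85, -177/170); (94/85, -172/85) → (-94/85, -86/85); (65/17, -56/17) → (-65/17, -28/17); (-209/85, -218/85) → (209/85, -109/85); (1229/85, 48/85) → (-1229/85, 24/85)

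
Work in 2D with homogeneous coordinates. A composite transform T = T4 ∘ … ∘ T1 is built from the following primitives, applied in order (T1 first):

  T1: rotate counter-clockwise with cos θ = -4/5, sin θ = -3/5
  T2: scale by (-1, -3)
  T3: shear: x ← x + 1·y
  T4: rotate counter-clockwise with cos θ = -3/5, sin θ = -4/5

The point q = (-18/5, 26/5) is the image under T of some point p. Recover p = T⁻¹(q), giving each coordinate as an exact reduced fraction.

p = (2, -4)

T1 = [-4/5 3/5 0; -3/5 -4/5 0; 0 0 1]
T2·T1 = [4/5 -3/5 0; 9/5 12/5 0; 0 0 1]
T3·…·T1 = [13/5 9/5 0; 9/5 12/5 0; 0 0 1]
T4·…·T1 = [-3/25 21/25 0; -79/25 -72/25 0; 0 0 1]
det M = 3; M⁻¹ = [-24/25 -7/25 0; 79/75 -1/25 0; 0 0 1]
M⁻¹ · (-18/5, 26/5)ᵀ = (2, -4)ᵀ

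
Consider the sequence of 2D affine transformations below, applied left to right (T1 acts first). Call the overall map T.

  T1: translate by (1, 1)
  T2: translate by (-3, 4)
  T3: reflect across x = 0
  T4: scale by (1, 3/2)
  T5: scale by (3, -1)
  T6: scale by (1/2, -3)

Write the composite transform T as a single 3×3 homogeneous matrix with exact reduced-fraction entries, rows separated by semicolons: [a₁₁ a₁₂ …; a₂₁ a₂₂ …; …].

T = [-3/2 0 3; 0 9/2 45/2; 0 0 1]

T1 = [1 0 1; 0 1 1; 0 0 1]
T2·T1 = [1 0 -2; 0 1 5; 0 0 1]
T3·…·T1 = [-1 0 2; 0 1 5; 0 0 1]
T4·…·T1 = [-1 0 2; 0 3/2 15/2; 0 0 1]
T5·…·T1 = [-3 0 6; 0 -3/2 -15/2; 0 0 1]
T6·…·T1 = [-3/2 0 3; 0 9/2 45/2; 0 0 1]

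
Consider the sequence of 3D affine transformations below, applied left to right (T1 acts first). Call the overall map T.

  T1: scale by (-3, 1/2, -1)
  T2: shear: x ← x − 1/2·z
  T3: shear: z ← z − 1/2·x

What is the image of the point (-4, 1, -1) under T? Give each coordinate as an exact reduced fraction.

T(p) = (23/2, 1/2, -19/4)

T1 scale by (-3, 1/2, -1): (-4, 1, -1) → (12, 1/2, 1)
T2 shear: x ← x − 1/2·z: (12, 1/2, 1) → (23/2, 1/2, 1)
T3 shear: z ← z − 1/2·x: (23/2, 1/2, 1) → (23/2, 1/2, -19/4)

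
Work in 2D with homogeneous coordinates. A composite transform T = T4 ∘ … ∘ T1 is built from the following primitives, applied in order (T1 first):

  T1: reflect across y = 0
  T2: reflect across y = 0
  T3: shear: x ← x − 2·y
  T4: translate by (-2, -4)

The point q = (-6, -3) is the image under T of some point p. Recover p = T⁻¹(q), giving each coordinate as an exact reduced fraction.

p = (-2, 1)

T1 = [1 0 0; 0 -1 0; 0 0 1]
T2·T1 = [1 0 0; 0 1 0; 0 0 1]
T3·…·T1 = [1 -2 0; 0 1 0; 0 0 1]
T4·…·T1 = [1 -2 -2; 0 1 -4; 0 0 1]
det M = 1; M⁻¹ = [1 2 10; 0 1 4; 0 0 1]
M⁻¹ · (-6, -3)ᵀ = (-2, 1)ᵀ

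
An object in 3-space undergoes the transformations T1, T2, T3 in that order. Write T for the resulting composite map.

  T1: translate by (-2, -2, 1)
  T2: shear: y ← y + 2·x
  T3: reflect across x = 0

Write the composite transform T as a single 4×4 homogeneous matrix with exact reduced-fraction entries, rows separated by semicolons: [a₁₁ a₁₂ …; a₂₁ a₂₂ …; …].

T1 = [1 0 0 -2; 0 1 0 -2; 0 0 1 1; 0 0 0 1]
T2·T1 = [1 0 0 -2; 2 1 0 -6; 0 0 1 1; 0 0 0 1]
T3·…·T1 = [-1 0 0 2; 2 1 0 -6; 0 0 1 1; 0 0 0 1]

T = [-1 0 0 2; 2 1 0 -6; 0 0 1 1; 0 0 0 1]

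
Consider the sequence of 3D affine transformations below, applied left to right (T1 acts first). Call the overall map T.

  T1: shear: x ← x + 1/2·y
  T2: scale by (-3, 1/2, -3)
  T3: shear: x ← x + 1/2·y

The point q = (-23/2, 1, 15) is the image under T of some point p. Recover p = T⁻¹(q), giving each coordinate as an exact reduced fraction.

p = (3, 2, -5)

T1 = [1 1/2 0 0; 0 1 0 0; 0 0 1 0; 0 0 0 1]
T2·T1 = [-3 -3/2 0 0; 0 1/2 0 0; 0 0 -3 0; 0 0 0 1]
T3·…·T1 = [-3 -5/4 0 0; 0 1/2 0 0; 0 0 -3 0; 0 0 0 1]
det M = 9/2; M⁻¹ = [-1/3 -5/6 0 0; 0 2 0 0; 0 0 -1/3 0; 0 0 0 1]
M⁻¹ · (-23/2, 1, 15)ᵀ = (3, 2, -5)ᵀ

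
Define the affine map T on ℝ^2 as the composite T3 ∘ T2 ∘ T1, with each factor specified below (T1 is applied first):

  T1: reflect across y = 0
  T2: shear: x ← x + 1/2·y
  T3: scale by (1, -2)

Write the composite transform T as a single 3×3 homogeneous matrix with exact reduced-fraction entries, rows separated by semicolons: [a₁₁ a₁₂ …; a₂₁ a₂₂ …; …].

T1 = [1 0 0; 0 -1 0; 0 0 1]
T2·T1 = [1 -1/2 0; 0 -1 0; 0 0 1]
T3·…·T1 = [1 -1/2 0; 0 2 0; 0 0 1]

T = [1 -1/2 0; 0 2 0; 0 0 1]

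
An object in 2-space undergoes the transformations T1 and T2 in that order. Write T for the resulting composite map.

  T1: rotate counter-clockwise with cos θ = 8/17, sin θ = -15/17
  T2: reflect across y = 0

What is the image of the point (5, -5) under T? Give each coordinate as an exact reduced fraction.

T1 rotate counter-clockwise with cos θ = 8/17, sin θ = -15/17: (5, -5) → (-35/17, -115/17)
T2 reflect across y = 0: (-35/17, -115/17) → (-35/17, 115/17)

T(p) = (-35/17, 115/17)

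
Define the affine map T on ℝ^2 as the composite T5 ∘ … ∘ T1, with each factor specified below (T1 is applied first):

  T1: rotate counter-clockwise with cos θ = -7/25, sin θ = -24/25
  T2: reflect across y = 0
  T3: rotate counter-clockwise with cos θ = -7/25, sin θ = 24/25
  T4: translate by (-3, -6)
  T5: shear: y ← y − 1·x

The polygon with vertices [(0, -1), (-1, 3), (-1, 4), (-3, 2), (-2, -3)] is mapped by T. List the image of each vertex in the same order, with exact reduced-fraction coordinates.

image vertices: (-1539/625, -2738/625), (-2356/625, 523/625), (-2692/625, 1386/625), (-966/625, -722/625), (187/625, -4846/625)

T1 rotate counter-clockwise with cos θ = -7/25, sin θ = -24/25: (0, -1) → (-24/25, 7/25); (-1, 3) → (79/25, 3/25); (-1, 4) → (103/25, -4/25); (-3, 2) → (69/25, 58/25); (-2, -3) → (-58/25, 69/25)
T2 reflect across y = 0: (-24/25, 7/25) → (-24/25, -7/25); (79/25, 3/25) → (79/25, -3/25); (103/25, -4/25) → (103/25, 4/25); (69/25, 58/25) → (69/25, -58/25); (-58/25, 69/25) → (-58/25, -69/25)
T3 rotate counter-clockwise with cos θ = -7/25, sin θ = 24/25: (-24/25, -7/25) → (336/625, -527/625); (79/25, -3/25) → (-481/625, 1917/625); (103/25, 4/25) → (-817/625, 2444/625); (69/25, -58/25) → (909/625, 2062/625); (-58/25, -69/25) → (2062/625, -909/625)
T4 translate by (-3, -6): (336/625, -527/625) → (-1539/625, -4277/625); (-481/625, 1917/625) → (-2356/625, -1833/625); (-817/625, 2444/625) → (-2692/625, -1306/625); (909/625, 2062/625) → (-966/625, -1688/625); (2062/625, -909/625) → (187/625, -4659/625)
T5 shear: y ← y − 1·x: (-1539/625, -4277/625) → (-1539/625, -2738/625); (-2356/625, -1833/625) → (-2356/625, 523/625); (-2692/625, -1306/625) → (-2692/625, 1386/625); (-966/625, -1688/625) → (-966/625, -722/625); (187/625, -4659/625) → (187/625, -4846/625)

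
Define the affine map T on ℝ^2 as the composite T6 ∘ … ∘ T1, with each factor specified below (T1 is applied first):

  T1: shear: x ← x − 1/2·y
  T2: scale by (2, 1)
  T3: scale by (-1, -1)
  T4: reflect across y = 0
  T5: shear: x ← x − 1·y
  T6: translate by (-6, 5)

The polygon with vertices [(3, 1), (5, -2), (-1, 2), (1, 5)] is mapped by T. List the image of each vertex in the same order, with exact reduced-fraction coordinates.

T1 shear: x ← x − 1/2·y: (3, 1) → (5/2, 1); (5, -2) → (6, -2); (-1, 2) → (-2, 2); (1, 5) → (-3/2, 5)
T2 scale by (2, 1): (5/2, 1) → (5, 1); (6, -2) → (12, -2); (-2, 2) → (-4, 2); (-3/2, 5) → (-3, 5)
T3 scale by (-1, -1): (5, 1) → (-5, -1); (12, -2) → (-12, 2); (-4, 2) → (4, -2); (-3, 5) → (3, -5)
T4 reflect across y = 0: (-5, -1) → (-5, 1); (-12, 2) → (-12, -2); (4, -2) → (4, 2); (3, -5) → (3, 5)
T5 shear: x ← x − 1·y: (-5, 1) → (-6, 1); (-12, -2) → (-10, -2); (4, 2) → (2, 2); (3, 5) → (-2, 5)
T6 translate by (-6, 5): (-6, 1) → (-12, 6); (-10, -2) → (-16, 3); (2, 2) → (-4, 7); (-2, 5) → (-8, 10)

image vertices: (-12, 6), (-16, 3), (-4, 7), (-8, 10)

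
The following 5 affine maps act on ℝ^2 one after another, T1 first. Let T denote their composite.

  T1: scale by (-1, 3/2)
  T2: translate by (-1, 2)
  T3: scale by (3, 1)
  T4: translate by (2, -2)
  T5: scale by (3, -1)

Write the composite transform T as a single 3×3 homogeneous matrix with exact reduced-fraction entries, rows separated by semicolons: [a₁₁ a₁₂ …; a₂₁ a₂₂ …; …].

T1 = [-1 0 0; 0 3/2 0; 0 0 1]
T2·T1 = [-1 0 -1; 0 3/2 2; 0 0 1]
T3·…·T1 = [-3 0 -3; 0 3/2 2; 0 0 1]
T4·…·T1 = [-3 0 -1; 0 3/2 0; 0 0 1]
T5·…·T1 = [-9 0 -3; 0 -3/2 0; 0 0 1]

T = [-9 0 -3; 0 -3/2 0; 0 0 1]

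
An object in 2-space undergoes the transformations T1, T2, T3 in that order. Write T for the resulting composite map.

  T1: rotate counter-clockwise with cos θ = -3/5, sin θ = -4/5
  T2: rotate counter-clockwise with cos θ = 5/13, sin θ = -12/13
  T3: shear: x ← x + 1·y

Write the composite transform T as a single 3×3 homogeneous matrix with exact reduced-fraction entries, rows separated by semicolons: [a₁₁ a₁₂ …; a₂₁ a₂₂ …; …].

T1 = [-3/5 4/5 0; -4/5 -3/5 0; 0 0 1]
T2·T1 = [-63/65 -16/65 0; 16/65 -63/65 0; 0 0 1]
T3·…·T1 = [-47/65 -79/65 0; 16/65 -63/65 0; 0 0 1]

T = [-47/65 -79/65 0; 16/65 -63/65 0; 0 0 1]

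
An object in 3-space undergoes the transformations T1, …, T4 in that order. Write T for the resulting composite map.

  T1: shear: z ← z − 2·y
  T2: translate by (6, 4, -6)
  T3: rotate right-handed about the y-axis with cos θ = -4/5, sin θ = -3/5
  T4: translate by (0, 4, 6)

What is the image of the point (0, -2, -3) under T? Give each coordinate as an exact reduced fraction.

T1 shear: z ← z − 2·y: (0, -2, -3) → (0, -2, 1)
T2 translate by (6, 4, -6): (0, -2, 1) → (6, 2, -5)
T3 rotate right-handed about the y-axis with cos θ = -4/5, sin θ = -3/5: (6, 2, -5) → (-9/5, 2, 38/5)
T4 translate by (0, 4, 6): (-9/5, 2, 38/5) → (-9/5, 6, 68/5)

T(p) = (-9/5, 6, 68/5)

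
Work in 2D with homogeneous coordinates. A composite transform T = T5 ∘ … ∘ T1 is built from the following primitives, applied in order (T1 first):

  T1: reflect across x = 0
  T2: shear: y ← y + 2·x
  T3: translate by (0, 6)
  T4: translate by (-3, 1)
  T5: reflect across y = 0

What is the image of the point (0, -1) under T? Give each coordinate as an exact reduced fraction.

T1 reflect across x = 0: (0, -1) → (0, -1)
T2 shear: y ← y + 2·x: (0, -1) → (0, -1)
T3 translate by (0, 6): (0, -1) → (0, 5)
T4 translate by (-3, 1): (0, 5) → (-3, 6)
T5 reflect across y = 0: (-3, 6) → (-3, -6)

T(p) = (-3, -6)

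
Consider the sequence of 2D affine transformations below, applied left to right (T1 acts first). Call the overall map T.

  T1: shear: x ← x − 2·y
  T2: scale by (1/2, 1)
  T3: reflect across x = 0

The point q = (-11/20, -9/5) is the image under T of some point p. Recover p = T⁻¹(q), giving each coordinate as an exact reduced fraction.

p = (-5/2, -9/5)

T1 = [1 -2 0; 0 1 0; 0 0 1]
T2·T1 = [1/2 -1 0; 0 1 0; 0 0 1]
T3·…·T1 = [-1/2 1 0; 0 1 0; 0 0 1]
det M = -1/2; M⁻¹ = [-2 2 0; 0 1 0; 0 0 1]
M⁻¹ · (-11/20, -9/5)ᵀ = (-5/2, -9/5)ᵀ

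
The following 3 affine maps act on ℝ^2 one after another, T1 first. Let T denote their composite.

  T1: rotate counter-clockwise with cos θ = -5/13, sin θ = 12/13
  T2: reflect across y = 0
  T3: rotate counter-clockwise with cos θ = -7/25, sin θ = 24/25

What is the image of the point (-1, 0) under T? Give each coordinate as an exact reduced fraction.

T1 rotate counter-clockwise with cos θ = -5/13, sin θ = 12/13: (-1, 0) → (5/13, -12/13)
T2 reflect across y = 0: (5/13, -12/13) → (5/13, 12/13)
T3 rotate counter-clockwise with cos θ = -7/25, sin θ = 24/25: (5/13, 12/13) → (-323/325, 36/325)

T(p) = (-323/325, 36/325)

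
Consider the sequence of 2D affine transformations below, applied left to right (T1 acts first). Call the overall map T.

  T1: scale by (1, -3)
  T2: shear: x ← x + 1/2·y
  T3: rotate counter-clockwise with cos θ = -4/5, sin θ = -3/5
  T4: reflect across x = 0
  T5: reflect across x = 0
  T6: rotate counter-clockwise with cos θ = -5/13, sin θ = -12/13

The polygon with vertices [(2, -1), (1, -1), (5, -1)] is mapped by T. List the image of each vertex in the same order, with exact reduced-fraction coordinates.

T1 scale by (1, -3): (2, -1) → (2, 3); (1, -1) → (1, 3); (5, -1) → (5, 3)
T2 shear: x ← x + 1/2·y: (2, 3) → (7/2, 3); (1, 3) → (5/2, 3); (5, 3) → (13/2, 3)
T3 rotate counter-clockwise with cos θ = -4/5, sin θ = -3/5: (7/2, 3) → (-1, -9/2); (5/2, 3) → (-1/5, -39/10); (13/2, 3) → (-17/5, -63/10)
T4 reflect across x = 0: (-1, -9/2) → (1, -9/2); (-1/5, -39/10) → (1/5, -39/10); (-17/5, -63/10) → (17/5, -63/10)
T5 reflect across x = 0: (1, -9/2) → (-1, -9/2); (1/5, -39/10) → (-1/5, -39/10); (17/5, -63/10) → (-17/5, -63/10)
T6 rotate counter-clockwise with cos θ = -5/13, sin θ = -12/13: (-1, -9/2) → (-49/13, 69/26); (-1/5, -39/10) → (-229/65, 219/130); (-17/5, -63/10) → (-293/65, 723/130)

image vertices: (-49/13, 69/26), (-229/65, 219/130), (-293/65, 723/130)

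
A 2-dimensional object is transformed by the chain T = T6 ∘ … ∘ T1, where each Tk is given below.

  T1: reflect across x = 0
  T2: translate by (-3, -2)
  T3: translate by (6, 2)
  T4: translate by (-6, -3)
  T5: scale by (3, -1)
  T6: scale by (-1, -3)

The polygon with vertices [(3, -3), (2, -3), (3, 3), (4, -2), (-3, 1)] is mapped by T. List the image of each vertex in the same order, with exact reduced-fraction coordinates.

T1 reflect across x = 0: (3, -3) → (-3, -3); (2, -3) → (-2, -3); (3, 3) → (-3, 3); (4, -2) → (-4, -2); (-3, 1) → (3, 1)
T2 translate by (-3, -2): (-3, -3) → (-6, -5); (-2, -3) → (-5, -5); (-3, 3) → (-6, 1); (-4, -2) → (-7, -4); (3, 1) → (0, -1)
T3 translate by (6, 2): (-6, -5) → (0, -3); (-5, -5) → (1, -3); (-6, 1) → (0, 3); (-7, -4) → (-1, -2); (0, -1) → (6, 1)
T4 translate by (-6, -3): (0, -3) → (-6, -6); (1, -3) → (-5, -6); (0, 3) → (-6, 0); (-1, -2) → (-7, -5); (6, 1) → (0, -2)
T5 scale by (3, -1): (-6, -6) → (-18, 6); (-5, -6) → (-15, 6); (-6, 0) → (-18, 0); (-7, -5) → (-21, 5); (0, -2) → (0, 2)
T6 scale by (-1, -3): (-18, 6) → (18, -18); (-15, 6) → (15, -18); (-18, 0) → (18, 0); (-21, 5) → (21, -15); (0, 2) → (0, -6)

image vertices: (18, -18), (15, -18), (18, 0), (21, -15), (0, -6)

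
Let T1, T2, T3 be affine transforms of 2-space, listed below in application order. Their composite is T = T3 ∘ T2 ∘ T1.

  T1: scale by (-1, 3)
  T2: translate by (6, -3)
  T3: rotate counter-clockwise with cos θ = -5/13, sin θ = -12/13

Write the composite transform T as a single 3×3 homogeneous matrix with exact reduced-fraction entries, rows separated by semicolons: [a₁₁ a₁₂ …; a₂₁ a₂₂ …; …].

T1 = [-1 0 0; 0 3 0; 0 0 1]
T2·T1 = [-1 0 6; 0 3 -3; 0 0 1]
T3·…·T1 = [5/13 36/13 -66/13; 12/13 -15/13 -57/13; 0 0 1]

T = [5/13 36/13 -66/13; 12/13 -15/13 -57/13; 0 0 1]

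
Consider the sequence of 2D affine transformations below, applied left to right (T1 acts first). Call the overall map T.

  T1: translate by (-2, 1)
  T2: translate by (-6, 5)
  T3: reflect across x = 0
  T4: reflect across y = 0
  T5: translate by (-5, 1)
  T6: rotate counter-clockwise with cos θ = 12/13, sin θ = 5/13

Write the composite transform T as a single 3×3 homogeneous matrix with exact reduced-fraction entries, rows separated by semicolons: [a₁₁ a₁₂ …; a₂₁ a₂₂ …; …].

T1 = [1 0 -2; 0 1 1; 0 0 1]
T2·T1 = [1 0 -8; 0 1 6; 0 0 1]
T3·…·T1 = [-1 0 8; 0 1 6; 0 0 1]
T4·…·T1 = [-1 0 8; 0 -1 -6; 0 0 1]
T5·…·T1 = [-1 0 3; 0 -1 -5; 0 0 1]
T6·…·T1 = [-12/13 5/13 61/13; -5/13 -12/13 -45/13; 0 0 1]

T = [-12/13 5/13 61/13; -5/13 -12/13 -45/13; 0 0 1]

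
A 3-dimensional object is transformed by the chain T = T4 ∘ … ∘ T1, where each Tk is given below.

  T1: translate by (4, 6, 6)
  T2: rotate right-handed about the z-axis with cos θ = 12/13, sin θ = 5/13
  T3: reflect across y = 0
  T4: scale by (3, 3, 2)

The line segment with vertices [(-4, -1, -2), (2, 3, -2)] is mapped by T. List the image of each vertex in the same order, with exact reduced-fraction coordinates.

image vertices: (-75/13, -180/13, 8), (81/13, -414/13, 8)

T1 translate by (4, 6, 6): (-4, -1, -2) → (0, 5, 4); (2, 3, -2) → (6, 9, 4)
T2 rotate right-handed about the z-axis with cos θ = 12/13, sin θ = 5/13: (0, 5, 4) → (-25/13, 60/13, 4); (6, 9, 4) → (27/13, 138/13, 4)
T3 reflect across y = 0: (-25/13, 60/13, 4) → (-25/13, -60/13, 4); (27/13, 138/13, 4) → (27/13, -138/13, 4)
T4 scale by (3, 3, 2): (-25/13, -60/13, 4) → (-75/13, -180/13, 8); (27/13, -138/13, 4) → (81/13, -414/13, 8)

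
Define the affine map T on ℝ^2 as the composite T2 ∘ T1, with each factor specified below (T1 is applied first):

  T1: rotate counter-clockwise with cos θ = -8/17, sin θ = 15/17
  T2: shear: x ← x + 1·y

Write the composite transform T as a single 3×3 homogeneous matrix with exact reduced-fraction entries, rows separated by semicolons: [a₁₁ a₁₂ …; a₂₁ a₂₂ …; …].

T1 = [-8/17 -15/17 0; 15/17 -8/17 0; 0 0 1]
T2·T1 = [7/17 -23/17 0; 15/17 -8/17 0; 0 0 1]

T = [7/17 -23/17 0; 15/17 -8/17 0; 0 0 1]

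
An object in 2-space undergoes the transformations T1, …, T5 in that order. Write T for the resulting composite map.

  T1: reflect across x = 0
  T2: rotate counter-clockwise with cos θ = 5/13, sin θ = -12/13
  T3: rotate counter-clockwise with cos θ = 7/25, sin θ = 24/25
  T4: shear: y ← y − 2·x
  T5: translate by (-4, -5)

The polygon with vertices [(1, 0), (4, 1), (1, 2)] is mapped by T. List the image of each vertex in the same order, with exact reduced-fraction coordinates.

image vertices: (-1623/325, -203/65), (-2628/325, 242/65), (-339/65, -9/13)

T1 reflect across x = 0: (1, 0) → (-1, 0); (4, 1) → (-4, 1); (1, 2) → (-1, 2)
T2 rotate counter-clockwise with cos θ = 5/13, sin θ = -12/13: (-1, 0) → (-5/13, 12/13); (-4, 1) → (-8/13, 53/13); (-1, 2) → (19/13, 22/13)
T3 rotate counter-clockwise with cos θ = 7/25, sin θ = 24/25: (-5/13, 12/13) → (-323/325, -36/325); (-8/13, 53/13) → (-1328/325, 179/325); (19/13, 22/13) → (-79/65, 122/65)
T4 shear: y ← y − 2·x: (-323/325, -36/325) → (-323/325, 122/65); (-1328/325, 179/325) → (-1328/325, 567/65); (-79/65, 122/65) → (-79/65, 56/13)
T5 translate by (-4, -5): (-323/325, 122/65) → (-1623/325, -203/65); (-1328/325, 567/65) → (-2628/325, 242/65); (-79/65, 56/13) → (-339/65, -9/13)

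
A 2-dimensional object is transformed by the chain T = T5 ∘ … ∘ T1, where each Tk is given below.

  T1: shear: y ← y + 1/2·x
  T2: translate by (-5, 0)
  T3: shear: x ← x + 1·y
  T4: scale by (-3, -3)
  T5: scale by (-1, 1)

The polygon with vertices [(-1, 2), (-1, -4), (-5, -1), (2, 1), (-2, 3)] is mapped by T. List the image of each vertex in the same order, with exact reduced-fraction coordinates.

image vertices: (-27/2, -9/2), (-63/2, 27/2), (-81/2, 21/2), (-3, -6), (-15, -6)

T1 shear: y ← y + 1/2·x: (-1, 2) → (-1, 3/2); (-1, -4) → (-1, -9/2); (-5, -1) → (-5, -7/2); (2, 1) → (2, 2); (-2, 3) → (-2, 2)
T2 translate by (-5, 0): (-1, 3/2) → (-6, 3/2); (-1, -9/2) → (-6, -9/2); (-5, -7/2) → (-10, -7/2); (2, 2) → (-3, 2); (-2, 2) → (-7, 2)
T3 shear: x ← x + 1·y: (-6, 3/2) → (-9/2, 3/2); (-6, -9/2) → (-21/2, -9/2); (-10, -7/2) → (-27/2, -7/2); (-3, 2) → (-1, 2); (-7, 2) → (-5, 2)
T4 scale by (-3, -3): (-9/2, 3/2) → (27/2, -9/2); (-21/2, -9/2) → (63/2, 27/2); (-27/2, -7/2) → (81/2, 21/2); (-1, 2) → (3, -6); (-5, 2) → (15, -6)
T5 scale by (-1, 1): (27/2, -9/2) → (-27/2, -9/2); (63/2, 27/2) → (-63/2, 27/2); (81/2, 21/2) → (-81/2, 21/2); (3, -6) → (-3, -6); (15, -6) → (-15, -6)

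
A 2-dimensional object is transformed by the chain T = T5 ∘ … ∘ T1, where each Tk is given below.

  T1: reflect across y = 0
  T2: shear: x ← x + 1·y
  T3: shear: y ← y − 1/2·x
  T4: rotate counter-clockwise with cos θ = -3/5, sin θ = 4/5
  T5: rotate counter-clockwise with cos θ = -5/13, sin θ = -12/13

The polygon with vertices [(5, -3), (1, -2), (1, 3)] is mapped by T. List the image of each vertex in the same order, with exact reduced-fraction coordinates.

image vertices: (8, 1), (181/65, 159/130), (-94/65, -158/65)

T1 reflect across y = 0: (5, -3) → (5, 3); (1, -2) → (1, 2); (1, 3) → (1, -3)
T2 shear: x ← x + 1·y: (5, 3) → (8, 3); (1, 2) → (3, 2); (1, -3) → (-2, -3)
T3 shear: y ← y − 1/2·x: (8, 3) → (8, -1); (3, 2) → (3, 1/2); (-2, -3) → (-2, -2)
T4 rotate counter-clockwise with cos θ = -3/5, sin θ = 4/5: (8, -1) → (-4, 7); (3, 1/2) → (-11/5, 21/10); (-2, -2) → (14/5, -2/5)
T5 rotate counter-clockwise with cos θ = -5/13, sin θ = -12/13: (-4, 7) → (8, 1); (-11/5, 21/10) → (181/65, 159/130); (14/5, -2/5) → (-94/65, -158/65)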